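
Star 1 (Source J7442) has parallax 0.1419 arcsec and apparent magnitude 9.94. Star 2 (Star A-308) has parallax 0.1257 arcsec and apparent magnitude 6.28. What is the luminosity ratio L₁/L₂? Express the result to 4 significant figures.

d₁ = 1/p₁ = 1/0.1419″ = 7.0472 pc; d₂ = 1/p₂ = 1/0.1257″ = 7.9554 pc.
M₁ = m₁ − 5 log₁₀ d₁ + 5 = 9.94 − 4.2401 + 5 = 10.6999.
M₂ = 6.28 − 4.5033 + 5 = 6.7767.
L₁/L₂ = 10^(0.4(M₂ − M₁)) = 10^(0.4 × (-3.9232)) = 10^(-1.56928) = 0.02696.

L₁/L₂ = 0.02696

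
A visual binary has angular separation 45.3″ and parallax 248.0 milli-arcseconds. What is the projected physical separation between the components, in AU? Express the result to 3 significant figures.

183 AU

d = 1/p = 1/0.2480″ = 4.0323 pc.
At distance d (pc), an angle of θ arcsec spans θ·d AU: s = 45.3 × 4.0323 = 182.66 AU.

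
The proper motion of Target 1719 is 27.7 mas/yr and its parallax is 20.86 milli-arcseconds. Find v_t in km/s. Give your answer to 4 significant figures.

d = 1/p = 1/0.02086″ = 47.939 pc.
μ = 27.7 mas/yr = 0.0277 ″/yr.
v_t = 4.74 × μ × d = 4.74 × 0.0277 × 47.939 = 6.2943 km/s.

6.294 km/s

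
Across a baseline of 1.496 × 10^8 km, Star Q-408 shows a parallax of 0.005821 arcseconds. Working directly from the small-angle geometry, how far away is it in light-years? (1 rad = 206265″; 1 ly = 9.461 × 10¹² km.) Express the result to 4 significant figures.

θ = 0.005821″ = 0.005821/206265 = 2.8221 × 10^-8 rad.
d = B/θ = (1.496 × 10^8) / (2.8221 × 10^-8) = 5.3010 × 10^15 km = (5.3010 × 10^15) / (9.461 × 10^12) ly = 560.3 ly.

560.3 ly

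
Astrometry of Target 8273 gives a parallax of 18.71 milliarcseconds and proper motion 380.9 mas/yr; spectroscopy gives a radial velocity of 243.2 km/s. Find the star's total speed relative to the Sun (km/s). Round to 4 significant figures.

261.6 km/s

d = 1/p = 1/0.01871″ = 53.447 pc.
μ = 380.9 mas/yr = 0.3809 ″/yr.
v_t = 4.740 μ d = 4.740 × 0.3809 × 53.447 = 96.497 km/s.
v = √(v_r² + v_t²) = √(243.2² + 96.497²) = √68457.9 = 261.64 km/s.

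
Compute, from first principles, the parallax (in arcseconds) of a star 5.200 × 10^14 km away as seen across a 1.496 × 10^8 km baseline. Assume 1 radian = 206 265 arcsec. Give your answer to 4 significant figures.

0.05934 arcsec

θ ≈ B/d = (1.496 × 10^8) / (5.200 × 10^14) = 2.8769 × 10^-7 rad.
In arcseconds: 2.8769 × 10^-7 × 206265 = 0.05934″.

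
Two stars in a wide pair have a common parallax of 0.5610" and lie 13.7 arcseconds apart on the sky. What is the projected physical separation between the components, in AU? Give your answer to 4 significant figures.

24.42 AU

d = 1/p = 1/0.5610″ = 1.7825 pc.
At distance d (pc), an angle of θ arcsec spans θ·d AU: s = 13.7 × 1.7825 = 24.42 AU.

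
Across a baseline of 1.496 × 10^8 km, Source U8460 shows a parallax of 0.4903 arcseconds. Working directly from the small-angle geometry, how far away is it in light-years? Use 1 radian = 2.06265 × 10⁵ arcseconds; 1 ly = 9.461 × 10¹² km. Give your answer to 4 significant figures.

θ = 0.4903″ = 0.4903/206265 = 2.3770 × 10^-6 rad.
d = B/θ = (1.496 × 10^8) / (2.3770 × 10^-6) = 6.2936 × 10^13 km = (6.2936 × 10^13) / (9.461 × 10^12) ly = 6.6522 ly.

6.652 ly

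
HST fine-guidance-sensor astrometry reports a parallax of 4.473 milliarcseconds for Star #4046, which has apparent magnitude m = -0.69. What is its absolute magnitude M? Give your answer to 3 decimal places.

d = 1/p = 1/0.004473″ = 223.56 pc.
m − M = 5 log₁₀(223.56) − 5 = 11.7470 − 5 = 6.7470.
M = m − (m − M) = -0.69 − 6.7470 = -7.437.

M = -7.437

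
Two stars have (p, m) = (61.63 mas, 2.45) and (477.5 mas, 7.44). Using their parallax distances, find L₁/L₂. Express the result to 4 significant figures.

L₁/L₂ = 5948

d₁ = 1/p₁ = 1/0.06163″ = 16.226 pc; d₂ = 1/p₂ = 1/0.4775″ = 2.0942 pc.
M₁ = m₁ − 5 log₁₀ d₁ + 5 = 2.45 − 6.0511 + 5 = 1.3989.
M₂ = 7.44 − 1.6051 + 5 = 10.8349.
L₁/L₂ = 10^(0.4(M₂ − M₁)) = 10^(0.4 × 9.4360) = 10^3.77440 = 5948.4.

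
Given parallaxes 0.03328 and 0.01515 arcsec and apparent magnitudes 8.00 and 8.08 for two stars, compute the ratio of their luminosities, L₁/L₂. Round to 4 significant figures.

L₁/L₂ = 0.2231

d₁ = 1/p₁ = 1/0.03328″ = 30.048 pc; d₂ = 1/p₂ = 1/0.01515″ = 66.007 pc.
M₁ = m₁ − 5 log₁₀ d₁ + 5 = 8.00 − 7.3891 + 5 = 5.6109.
M₂ = 8.08 − 9.0979 + 5 = 3.9821.
L₁/L₂ = 10^(0.4(M₂ − M₁)) = 10^(0.4 × (-1.6288)) = 10^(-0.65152) = 0.22309.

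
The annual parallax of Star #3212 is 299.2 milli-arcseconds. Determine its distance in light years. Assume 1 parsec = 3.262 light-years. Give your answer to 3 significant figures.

p = 299.2 milli-arcseconds = 0.2992 arcsec.
d = 1/p = 1/0.2992 = 3.3422 pc.
In light-years: 3.3422 × 3.262 = 10.902 ly.

10.9 light years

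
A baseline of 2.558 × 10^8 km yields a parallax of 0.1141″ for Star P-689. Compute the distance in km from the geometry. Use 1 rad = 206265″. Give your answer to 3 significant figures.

4.62 × 10^14 km

θ = 0.1141″ = 0.1141/206265 = 5.5317 × 10^-7 rad.
d = B/θ = (2.558 × 10^8) / (5.5317 × 10^-7) = 4.6243 × 10^14 km.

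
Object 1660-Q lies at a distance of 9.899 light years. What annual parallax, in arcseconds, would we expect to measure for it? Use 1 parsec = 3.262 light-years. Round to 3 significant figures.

0.330 arcsec

d = 9.899 ly ÷ 3.262 = 3.0346 pc.
p = 1/d = 1/3.0346 = 0.32953 arcsec.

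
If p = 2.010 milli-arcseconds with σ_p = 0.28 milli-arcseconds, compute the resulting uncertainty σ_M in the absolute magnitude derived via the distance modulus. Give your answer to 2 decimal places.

M = m − 5 log₁₀ d + 5 = m + 5 log₁₀ p + 5, so ∂M/∂p = 5/(p ln 10).
σ_M = (5/ln 10) · (σ_p/p) = 2.1715 × 0.28/2.010 = 2.1715 × 0.1393 = 0.30249.

σ_M = 0.30 mag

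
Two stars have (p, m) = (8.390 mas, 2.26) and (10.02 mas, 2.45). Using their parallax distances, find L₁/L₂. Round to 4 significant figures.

L₁/L₂ = 1.699

d₁ = 1/p₁ = 1/0.008390″ = 119.19 pc; d₂ = 1/p₂ = 1/0.01002″ = 99.8 pc.
M₁ = m₁ − 5 log₁₀ d₁ + 5 = 2.26 − 10.3812 + 5 = -3.1212.
M₂ = 2.45 − 9.9957 + 5 = -2.5457.
L₁/L₂ = 10^(0.4(M₂ − M₁)) = 10^(0.4 × 0.5755) = 10^0.23020 = 1.699.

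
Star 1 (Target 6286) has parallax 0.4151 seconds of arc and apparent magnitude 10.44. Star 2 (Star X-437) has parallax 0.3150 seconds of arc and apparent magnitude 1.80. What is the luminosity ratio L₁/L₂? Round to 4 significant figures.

L₁/L₂ = 0.0002015

d₁ = 1/p₁ = 1/0.4151″ = 2.4091 pc; d₂ = 1/p₂ = 1/0.3150″ = 3.1746 pc.
M₁ = m₁ − 5 log₁₀ d₁ + 5 = 10.44 − 1.9093 + 5 = 13.5307.
M₂ = 1.80 − 2.5084 + 5 = 4.2916.
L₁/L₂ = 10^(0.4(M₂ − M₁)) = 10^(0.4 × (-9.2391)) = 10^(-3.69564) = 0.00020154.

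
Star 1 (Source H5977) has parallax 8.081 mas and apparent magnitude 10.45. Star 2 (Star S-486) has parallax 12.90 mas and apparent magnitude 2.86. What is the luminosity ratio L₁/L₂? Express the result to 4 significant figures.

d₁ = 1/p₁ = 1/0.008081″ = 123.75 pc; d₂ = 1/p₂ = 1/0.01290″ = 77.519 pc.
M₁ = m₁ − 5 log₁₀ d₁ + 5 = 10.45 − 10.4627 + 5 = 4.9873.
M₂ = 2.86 − 9.4470 + 5 = -1.5870.
L₁/L₂ = 10^(0.4(M₂ − M₁)) = 10^(0.4 × (-6.5743)) = 10^(-2.62972) = 0.0023457.

L₁/L₂ = 0.002346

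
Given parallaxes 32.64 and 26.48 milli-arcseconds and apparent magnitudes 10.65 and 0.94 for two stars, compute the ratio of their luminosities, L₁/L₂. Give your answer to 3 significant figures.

d₁ = 1/p₁ = 1/0.03264″ = 30.637 pc; d₂ = 1/p₂ = 1/0.02648″ = 37.764 pc.
M₁ = m₁ − 5 log₁₀ d₁ + 5 = 10.65 − 7.4312 + 5 = 8.2188.
M₂ = 0.94 − 7.8854 + 5 = -1.9454.
L₁/L₂ = 10^(0.4(M₂ − M₁)) = 10^(0.4 × (-10.1642)) = 10^(-4.06568) = 0.000085965.

L₁/L₂ = 8.60 × 10^-5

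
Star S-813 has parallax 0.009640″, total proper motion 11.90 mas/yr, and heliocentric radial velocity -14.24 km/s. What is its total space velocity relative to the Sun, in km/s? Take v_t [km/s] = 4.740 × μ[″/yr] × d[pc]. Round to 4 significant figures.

15.40 km/s

d = 1/p = 1/0.009640″ = 103.73 pc.
μ = 11.90 mas/yr = 0.01190 ″/yr.
v_t = 4.740 μ d = 4.740 × 0.01190 × 103.73 = 5.851 km/s.
v = √(v_r² + v_t²) = √((-14.24)² + 5.851²) = √237.012 = 15.395 km/s.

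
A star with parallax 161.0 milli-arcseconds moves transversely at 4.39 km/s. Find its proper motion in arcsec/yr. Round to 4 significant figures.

d = 1/p = 1/0.1610″ = 6.2112 pc.
μ = v_t / (4.74 d) = 4.39 / (4.74 × 6.2112) = 4.39 / 29.441 = 0.14911 ″/yr.

0.1491 arcsec/yr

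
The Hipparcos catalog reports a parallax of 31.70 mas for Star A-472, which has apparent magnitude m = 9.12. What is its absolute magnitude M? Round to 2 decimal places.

M = 6.63

d = 1/p = 1/0.03170″ = 31.546 pc.
m − M = 5 log₁₀(31.546) − 5 = 7.4947 − 5 = 2.4947.
M = m − (m − M) = 9.12 − 2.4947 = 6.63.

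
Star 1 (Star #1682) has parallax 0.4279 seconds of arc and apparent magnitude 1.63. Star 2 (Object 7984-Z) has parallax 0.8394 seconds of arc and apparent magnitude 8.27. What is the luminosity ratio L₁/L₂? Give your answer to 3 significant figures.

L₁/L₂ = 1740

d₁ = 1/p₁ = 1/0.4279″ = 2.337 pc; d₂ = 1/p₂ = 1/0.8394″ = 1.1913 pc.
M₁ = m₁ − 5 log₁₀ d₁ + 5 = 1.63 − 1.8433 + 5 = 4.7867.
M₂ = 8.27 − 0.3801 + 5 = 12.8899.
L₁/L₂ = 10^(0.4(M₂ − M₁)) = 10^(0.4 × 8.1032) = 10^3.24128 = 1742.9.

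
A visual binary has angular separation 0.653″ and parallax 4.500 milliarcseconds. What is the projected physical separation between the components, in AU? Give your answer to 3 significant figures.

145 AU

d = 1/p = 1/0.004500″ = 222.22 pc.
At distance d (pc), an angle of θ arcsec spans θ·d AU: s = 0.653 × 222.22 = 145.11 AU.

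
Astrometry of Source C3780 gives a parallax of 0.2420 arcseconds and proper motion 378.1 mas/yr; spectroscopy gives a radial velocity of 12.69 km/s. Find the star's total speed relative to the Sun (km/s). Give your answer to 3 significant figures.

d = 1/p = 1/0.2420″ = 4.1322 pc.
μ = 378.1 mas/yr = 0.3781 ″/yr.
v_t = 4.740 μ d = 4.740 × 0.3781 × 4.1322 = 7.4057 km/s.
v = √(v_r² + v_t²) = √(12.69² + 7.4057²) = √215.88 = 14.693 km/s.

14.7 km/s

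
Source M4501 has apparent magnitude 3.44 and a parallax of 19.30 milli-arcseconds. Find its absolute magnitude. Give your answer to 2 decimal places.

d = 1/p = 1/0.01930″ = 51.813 pc.
m − M = 5 log₁₀(51.813) − 5 = 8.5722 − 5 = 3.5722.
M = m − (m − M) = 3.44 − 3.5722 = -0.13.

M = -0.13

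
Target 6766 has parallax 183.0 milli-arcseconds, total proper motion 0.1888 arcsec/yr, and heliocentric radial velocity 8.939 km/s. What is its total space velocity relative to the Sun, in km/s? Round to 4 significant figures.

d = 1/p = 1/0.1830″ = 5.4645 pc.
v_t = 4.740 μ d = 4.740 × 0.1888 × 5.4645 = 4.8902 km/s.
v = √(v_r² + v_t²) = √(8.939² + 4.8902²) = √103.82 = 10.189 km/s.

10.19 km/s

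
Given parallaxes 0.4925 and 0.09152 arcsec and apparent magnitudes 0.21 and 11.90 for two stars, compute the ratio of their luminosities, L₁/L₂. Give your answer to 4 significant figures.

d₁ = 1/p₁ = 1/0.4925″ = 2.0305 pc; d₂ = 1/p₂ = 1/0.09152″ = 10.927 pc.
M₁ = m₁ − 5 log₁₀ d₁ + 5 = 0.21 − 1.5380 + 5 = 3.6720.
M₂ = 11.90 − 5.1925 + 5 = 11.7075.
L₁/L₂ = 10^(0.4(M₂ − M₁)) = 10^(0.4 × 8.0355) = 10^3.21420 = 1637.6.

L₁/L₂ = 1638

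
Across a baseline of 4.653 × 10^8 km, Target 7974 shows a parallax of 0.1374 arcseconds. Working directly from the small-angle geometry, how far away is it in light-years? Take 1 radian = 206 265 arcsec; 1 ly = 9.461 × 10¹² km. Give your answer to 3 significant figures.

θ = 0.1374″ = 0.1374/206265 = 6.6613 × 10^-7 rad.
d = B/θ = (4.653 × 10^8) / (6.6613 × 10^-7) = 6.9851 × 10^14 km = (6.9851 × 10^14) / (9.461 × 10^12) ly = 73.83 ly.

73.8 ly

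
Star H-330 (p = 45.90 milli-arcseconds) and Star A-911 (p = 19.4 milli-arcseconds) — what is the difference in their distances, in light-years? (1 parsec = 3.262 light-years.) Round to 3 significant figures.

97.1 ly

d_A = 1/0.04590″ = 21.786 pc; d_B = 1/0.01940″ = 51.546 pc.
|d_B − d_A| = |51.546 − 21.786| = 29.76 pc = 29.76 × 3.262 ly = 97.077 ly.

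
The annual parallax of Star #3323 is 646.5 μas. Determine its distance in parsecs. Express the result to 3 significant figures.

1550 pc

p = 646.5 μas = 0.0006465 arcsec.
d = 1/p = 1/0.0006465 = 1546.8 pc.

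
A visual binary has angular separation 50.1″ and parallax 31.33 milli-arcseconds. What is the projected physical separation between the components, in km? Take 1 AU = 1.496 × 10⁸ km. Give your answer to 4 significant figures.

2.392 × 10^11 km

d = 1/p = 1/0.03133″ = 31.918 pc.
At distance d (pc), an angle of θ arcsec spans θ·d AU: s = 50.1 × 31.918 = 1599.1 AU.
= 1599.1 × 1.496 × 10⁸ km = 2.3923 × 10^11 km.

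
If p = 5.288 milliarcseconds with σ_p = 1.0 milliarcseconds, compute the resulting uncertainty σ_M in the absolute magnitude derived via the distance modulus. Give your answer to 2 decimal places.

σ_M = 0.41 mag

M = m − 5 log₁₀ d + 5 = m + 5 log₁₀ p + 5, so ∂M/∂p = 5/(p ln 10).
σ_M = (5/ln 10) · (σ_p/p) = 2.1715 × 1.0/5.288 = 2.1715 × 0.18911 = 0.41065.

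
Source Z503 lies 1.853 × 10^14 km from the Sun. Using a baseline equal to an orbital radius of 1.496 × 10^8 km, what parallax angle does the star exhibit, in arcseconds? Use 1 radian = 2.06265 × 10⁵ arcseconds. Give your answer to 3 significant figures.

0.167 arcsec

θ ≈ B/d = (1.496 × 10^8) / (1.853 × 10^14) = 8.0734 × 10^-7 rad.
In arcseconds: 8.0734 × 10^-7 × 206265 = 0.16653″.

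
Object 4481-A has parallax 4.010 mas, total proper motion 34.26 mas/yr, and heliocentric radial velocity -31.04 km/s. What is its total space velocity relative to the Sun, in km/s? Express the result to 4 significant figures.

51.02 km/s

d = 1/p = 1/0.004010″ = 249.38 pc.
μ = 34.26 mas/yr = 0.03426 ″/yr.
v_t = 4.740 μ d = 4.740 × 0.03426 × 249.38 = 40.497 km/s.
v = √(v_r² + v_t²) = √((-31.04)² + 40.497²) = √2603.49 = 51.024 km/s.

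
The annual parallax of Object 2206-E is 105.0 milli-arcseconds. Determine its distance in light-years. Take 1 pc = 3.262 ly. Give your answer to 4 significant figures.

31.07 light years

p = 105.0 milli-arcseconds = 0.1050 arcsec.
d = 1/p = 1/0.1050 = 9.5238 pc.
In light-years: 9.5238 × 3.262 = 31.067 ly.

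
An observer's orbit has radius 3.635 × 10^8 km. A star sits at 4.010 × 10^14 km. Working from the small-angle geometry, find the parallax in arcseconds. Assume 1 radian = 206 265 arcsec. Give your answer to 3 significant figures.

θ ≈ B/d = (3.635 × 10^8) / (4.010 × 10^14) = 9.0648 × 10^-7 rad.
In arcseconds: 9.0648 × 10^-7 × 206265 = 0.18698″.

0.187 arcsec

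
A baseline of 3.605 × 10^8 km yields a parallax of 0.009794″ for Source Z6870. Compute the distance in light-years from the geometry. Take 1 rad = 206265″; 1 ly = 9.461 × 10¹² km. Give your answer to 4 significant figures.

802.5 ly

θ = 0.009794″ = 0.009794/206265 = 4.7483 × 10^-8 rad.
d = B/θ = (3.605 × 10^8) / (4.7483 × 10^-8) = 7.5922 × 10^15 km = (7.5922 × 10^15) / (9.461 × 10^12) ly = 802.47 ly.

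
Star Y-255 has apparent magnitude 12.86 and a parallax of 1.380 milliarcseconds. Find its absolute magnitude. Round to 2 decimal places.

M = 3.56

d = 1/p = 1/0.001380″ = 724.64 pc.
m − M = 5 log₁₀(724.64) − 5 = 14.3006 − 5 = 9.3006.
M = m − (m − M) = 12.86 − 9.3006 = 3.56.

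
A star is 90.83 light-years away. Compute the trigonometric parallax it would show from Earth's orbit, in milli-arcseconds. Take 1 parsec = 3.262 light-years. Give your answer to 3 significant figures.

35.9 mas

d = 90.83 ly ÷ 3.262 = 27.845 pc.
p = 1/d = 1/27.845 = 0.035913 arcsec.
= 0.035913 × 1000 = 35.913 mas.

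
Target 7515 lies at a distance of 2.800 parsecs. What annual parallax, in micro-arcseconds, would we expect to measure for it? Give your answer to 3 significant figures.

357000 μas

p = 1/d = 1/2.8 = 0.35714 arcsec.
= 0.35714 × 10⁶ = 3.5714 × 10^5 μas.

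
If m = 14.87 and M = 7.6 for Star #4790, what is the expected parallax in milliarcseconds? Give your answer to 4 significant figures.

m − M = 14.87 − 7.6 = 7.27.
d = 10^((m−M)/5 + 1) = 10^2.454 = 284.45 pc.
p = 1/d = 1/284.45 = 0.0035156 arcsec = 3.5156 mas.

3.516 mas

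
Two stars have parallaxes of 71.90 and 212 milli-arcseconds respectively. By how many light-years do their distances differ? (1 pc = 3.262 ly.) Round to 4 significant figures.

d_A = 1/0.07190″ = 13.908 pc; d_B = 1/0.2120″ = 4.717 pc.
|d_B − d_A| = |4.717 − 13.908| = 9.191 pc = 9.191 × 3.262 ly = 29.981 ly.

29.98 ly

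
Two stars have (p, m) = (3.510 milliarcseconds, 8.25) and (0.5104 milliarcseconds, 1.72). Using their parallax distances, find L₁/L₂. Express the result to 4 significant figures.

L₁/L₂ = 5.167 × 10^-5

d₁ = 1/p₁ = 1/0.003510″ = 284.9 pc; d₂ = 1/p₂ = 1/0.0005104″ = 1959.2 pc.
M₁ = m₁ − 5 log₁₀ d₁ + 5 = 8.25 − 12.2735 + 5 = 0.9765.
M₂ = 1.72 − 16.4604 + 5 = -9.7404.
L₁/L₂ = 10^(0.4(M₂ − M₁)) = 10^(0.4 × (-10.7169)) = 10^(-4.28676) = 0.00005167.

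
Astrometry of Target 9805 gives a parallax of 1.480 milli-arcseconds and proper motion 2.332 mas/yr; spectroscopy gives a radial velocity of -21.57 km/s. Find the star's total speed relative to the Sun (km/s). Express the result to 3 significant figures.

22.8 km/s

d = 1/p = 1/0.001480″ = 675.68 pc.
μ = 2.332 mas/yr = 0.002332 ″/yr.
v_t = 4.740 μ d = 4.740 × 0.002332 × 675.68 = 7.4688 km/s.
v = √(v_r² + v_t²) = √((-21.57)² + 7.4688²) = √521.048 = 22.826 km/s.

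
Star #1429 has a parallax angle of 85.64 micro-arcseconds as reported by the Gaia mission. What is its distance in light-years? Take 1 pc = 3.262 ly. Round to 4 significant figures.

38090 light years

p = 85.64 micro-arcseconds = 0.00008564 arcsec.
d = 1/p = 1/0.00008564 = 11677 pc.
In light-years: 11677 × 3.262 = 38090 ly.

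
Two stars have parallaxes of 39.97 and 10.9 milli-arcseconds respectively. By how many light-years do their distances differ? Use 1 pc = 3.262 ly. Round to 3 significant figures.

218 ly

d_A = 1/0.03997″ = 25.019 pc; d_B = 1/0.01090″ = 91.743 pc.
|d_B − d_A| = |91.743 − 25.019| = 66.724 pc = 66.724 × 3.262 ly = 217.65 ly.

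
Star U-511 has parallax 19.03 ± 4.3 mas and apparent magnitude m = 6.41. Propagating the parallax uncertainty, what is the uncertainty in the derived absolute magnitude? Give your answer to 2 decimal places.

σ_M = 0.49 mag

M = m − 5 log₁₀ d + 5 = m + 5 log₁₀ p + 5, so ∂M/∂p = 5/(p ln 10).
σ_M = (5/ln 10) · (σ_p/p) = 2.1715 × 4.3/19.03 = 2.1715 × 0.22596 = 0.49067.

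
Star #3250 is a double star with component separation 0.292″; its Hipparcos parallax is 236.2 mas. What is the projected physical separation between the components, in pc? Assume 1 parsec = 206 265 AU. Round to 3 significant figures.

d = 1/p = 1/0.2362″ = 4.2337 pc.
At distance d (pc), an angle of θ arcsec spans θ·d AU: s = 0.292 × 4.2337 = 1.2362 AU.
= 1.2362 / 206265 = 5.9933 × 10^-6 pc.

5.99 × 10^-6 pc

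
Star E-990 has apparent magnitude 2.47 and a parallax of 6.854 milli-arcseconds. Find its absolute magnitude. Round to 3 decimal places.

d = 1/p = 1/0.006854″ = 145.9 pc.
m − M = 5 log₁₀(145.9) − 5 = 10.8203 − 5 = 5.8203.
M = m − (m − M) = 2.47 − 5.8203 = -3.350.

M = -3.350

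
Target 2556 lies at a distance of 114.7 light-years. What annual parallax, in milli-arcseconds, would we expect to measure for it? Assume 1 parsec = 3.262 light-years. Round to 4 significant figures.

d = 114.7 ly ÷ 3.262 = 35.162 pc.
p = 1/d = 1/35.162 = 0.02844 arcsec.
= 0.02844 × 1000 = 28.44 mas.

28.44 mas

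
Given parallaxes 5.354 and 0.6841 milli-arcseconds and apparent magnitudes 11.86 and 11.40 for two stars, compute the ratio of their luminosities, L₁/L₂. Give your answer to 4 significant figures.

d₁ = 1/p₁ = 1/0.005354″ = 186.78 pc; d₂ = 1/p₂ = 1/0.0006841″ = 1461.8 pc.
M₁ = m₁ − 5 log₁₀ d₁ + 5 = 11.86 − 11.3567 + 5 = 5.5033.
M₂ = 11.40 − 15.8244 + 5 = 0.5756.
L₁/L₂ = 10^(0.4(M₂ − M₁)) = 10^(0.4 × (-4.9277)) = 10^(-1.97108) = 0.010689.

L₁/L₂ = 0.01069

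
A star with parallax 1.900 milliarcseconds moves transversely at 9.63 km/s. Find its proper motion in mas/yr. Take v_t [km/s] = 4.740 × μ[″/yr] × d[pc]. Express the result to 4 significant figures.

d = 1/p = 1/0.001900″ = 526.32 pc.
μ = v_t / (4.74 d) = 9.63 / (4.74 × 526.32) = 9.63 / 2494.8 = 0.00386 ″/yr = 3.86 mas/yr.

3.860 mas/yr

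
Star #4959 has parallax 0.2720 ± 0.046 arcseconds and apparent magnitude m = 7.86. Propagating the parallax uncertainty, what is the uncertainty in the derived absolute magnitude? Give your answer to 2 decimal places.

σ_M = 0.37 mag

M = m − 5 log₁₀ d + 5 = m + 5 log₁₀ p + 5, so ∂M/∂p = 5/(p ln 10).
σ_M = (5/ln 10) · (σ_p/p) = 2.1715 × 0.046/0.2720 = 2.1715 × 0.16912 = 0.36724.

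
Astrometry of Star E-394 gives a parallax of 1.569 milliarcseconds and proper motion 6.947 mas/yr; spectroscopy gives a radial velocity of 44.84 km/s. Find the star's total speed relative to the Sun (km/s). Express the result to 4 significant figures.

d = 1/p = 1/0.001569″ = 637.35 pc.
μ = 6.947 mas/yr = 0.006947 ″/yr.
v_t = 4.740 μ d = 4.740 × 0.006947 × 637.35 = 20.987 km/s.
v = √(v_r² + v_t²) = √(44.84² + 20.987²) = √2451.08 = 49.508 km/s.

49.51 km/s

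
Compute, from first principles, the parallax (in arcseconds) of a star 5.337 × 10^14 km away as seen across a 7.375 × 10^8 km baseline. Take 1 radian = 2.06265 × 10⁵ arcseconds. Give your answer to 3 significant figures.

θ ≈ B/d = (7.375 × 10^8) / (5.337 × 10^14) = 1.3819 × 10^-6 rad.
In arcseconds: 1.3819 × 10^-6 × 206265 = 0.28504″.

0.285 arcsec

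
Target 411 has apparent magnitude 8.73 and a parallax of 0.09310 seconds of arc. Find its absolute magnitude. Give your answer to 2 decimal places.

d = 1/p = 1/0.09310″ = 10.741 pc.
m − M = 5 log₁₀(10.741) − 5 = 5.1552 − 5 = 0.1552.
M = m − (m − M) = 8.73 − 0.1552 = 8.57.

M = 8.57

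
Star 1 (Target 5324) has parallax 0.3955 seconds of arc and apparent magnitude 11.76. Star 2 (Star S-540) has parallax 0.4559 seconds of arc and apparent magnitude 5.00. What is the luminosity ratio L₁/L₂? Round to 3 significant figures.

L₁/L₂ = 0.00263

d₁ = 1/p₁ = 1/0.3955″ = 2.5284 pc; d₂ = 1/p₂ = 1/0.4559″ = 2.1935 pc.
M₁ = m₁ − 5 log₁₀ d₁ + 5 = 11.76 − 2.0142 + 5 = 14.7458.
M₂ = 5.00 − 1.7057 + 5 = 8.2943.
L₁/L₂ = 10^(0.4(M₂ − M₁)) = 10^(0.4 × (-6.4515)) = 10^(-2.58060) = 0.0026266.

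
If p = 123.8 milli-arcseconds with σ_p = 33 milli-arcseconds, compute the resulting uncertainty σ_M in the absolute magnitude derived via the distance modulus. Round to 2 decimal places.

M = m − 5 log₁₀ d + 5 = m + 5 log₁₀ p + 5, so ∂M/∂p = 5/(p ln 10).
σ_M = (5/ln 10) · (σ_p/p) = 2.1715 × 33/123.8 = 2.1715 × 0.26656 = 0.57884.

σ_M = 0.58 mag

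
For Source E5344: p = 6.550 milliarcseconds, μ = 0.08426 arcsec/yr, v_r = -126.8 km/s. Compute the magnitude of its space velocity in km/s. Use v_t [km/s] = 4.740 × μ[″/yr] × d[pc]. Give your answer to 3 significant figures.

141 km/s

d = 1/p = 1/0.006550″ = 152.67 pc.
v_t = 4.740 μ d = 4.740 × 0.08426 × 152.67 = 60.975 km/s.
v = √(v_r² + v_t²) = √((-126.8)² + 60.975²) = √19796.2 = 140.7 km/s.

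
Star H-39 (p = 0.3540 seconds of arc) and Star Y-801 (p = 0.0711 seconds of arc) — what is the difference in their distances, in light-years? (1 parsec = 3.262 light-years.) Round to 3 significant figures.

36.7 ly

d_A = 1/0.3540″ = 2.8249 pc; d_B = 1/0.07110″ = 14.065 pc.
|d_B − d_A| = |14.065 − 2.8249| = 11.24 pc = 11.24 × 3.262 ly = 36.665 ly.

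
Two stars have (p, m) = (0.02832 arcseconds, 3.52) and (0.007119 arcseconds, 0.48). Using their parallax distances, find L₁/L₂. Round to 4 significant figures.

d₁ = 1/p₁ = 1/0.02832″ = 35.311 pc; d₂ = 1/p₂ = 1/0.007119″ = 140.47 pc.
M₁ = m₁ − 5 log₁₀ d₁ + 5 = 3.52 − 7.7396 + 5 = 0.7804.
M₂ = 0.48 − 10.7379 + 5 = -5.2579.
L₁/L₂ = 10^(0.4(M₂ − M₁)) = 10^(0.4 × (-6.0383)) = 10^(-2.41532) = 0.0038431.

L₁/L₂ = 0.003843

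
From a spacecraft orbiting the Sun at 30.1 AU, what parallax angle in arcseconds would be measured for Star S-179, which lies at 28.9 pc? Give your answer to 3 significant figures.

p (arcsec) = B (AU) / d (pc).
p = 30.1 / 28.9 = 1.0415 arcsec.

1.04 arcsec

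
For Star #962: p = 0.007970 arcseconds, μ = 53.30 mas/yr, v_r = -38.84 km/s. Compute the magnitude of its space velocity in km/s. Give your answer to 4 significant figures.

50.13 km/s

d = 1/p = 1/0.007970″ = 125.47 pc.
μ = 53.30 mas/yr = 0.05330 ″/yr.
v_t = 4.740 μ d = 4.740 × 0.05330 × 125.47 = 31.699 km/s.
v = √(v_r² + v_t²) = √((-38.84)² + 31.699²) = √2513.37 = 50.134 km/s.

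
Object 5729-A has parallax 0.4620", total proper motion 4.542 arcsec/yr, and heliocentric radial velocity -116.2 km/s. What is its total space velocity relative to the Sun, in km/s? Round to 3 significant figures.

125 km/s

d = 1/p = 1/0.4620″ = 2.1645 pc.
v_t = 4.740 μ d = 4.740 × 4.542 × 2.1645 = 46.6 km/s.
v = √(v_r² + v_t²) = √((-116.2)² + 46.6²) = √15674 = 125.2 km/s.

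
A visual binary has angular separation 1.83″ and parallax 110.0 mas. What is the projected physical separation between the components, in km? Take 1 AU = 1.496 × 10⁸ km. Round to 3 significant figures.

2.49 × 10^9 km

d = 1/p = 1/0.1100″ = 9.0909 pc.
At distance d (pc), an angle of θ arcsec spans θ·d AU: s = 1.83 × 9.0909 = 16.636 AU.
= 16.636 × 1.496 × 10⁸ km = 2.4887 × 10^9 km.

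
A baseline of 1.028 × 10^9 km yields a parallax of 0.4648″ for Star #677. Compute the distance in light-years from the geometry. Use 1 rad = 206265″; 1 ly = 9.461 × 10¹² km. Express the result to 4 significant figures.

48.22 ly

θ = 0.4648″ = 0.4648/206265 = 2.2534 × 10^-6 rad.
d = B/θ = (1.028 × 10^9) / (2.2534 × 10^-6) = 4.5620 × 10^14 km = (4.5620 × 10^14) / (9.461 × 10^12) ly = 48.219 ly.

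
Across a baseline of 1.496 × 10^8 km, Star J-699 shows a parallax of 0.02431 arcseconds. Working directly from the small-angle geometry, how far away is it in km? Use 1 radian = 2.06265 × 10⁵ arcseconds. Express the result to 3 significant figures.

1.27 × 10^15 km

θ = 0.02431″ = 0.02431/206265 = 1.1786 × 10^-7 rad.
d = B/θ = (1.496 × 10^8) / (1.1786 × 10^-7) = 1.2693 × 10^15 km.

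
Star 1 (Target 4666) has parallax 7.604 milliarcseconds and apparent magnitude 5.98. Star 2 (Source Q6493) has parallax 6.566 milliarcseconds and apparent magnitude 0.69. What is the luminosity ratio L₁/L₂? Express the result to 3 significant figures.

d₁ = 1/p₁ = 1/0.007604″ = 131.51 pc; d₂ = 1/p₂ = 1/0.006566″ = 152.3 pc.
M₁ = m₁ − 5 log₁₀ d₁ + 5 = 5.98 − 10.5948 + 5 = 0.3852.
M₂ = 0.69 − 10.9135 + 5 = -5.2235.
L₁/L₂ = 10^(0.4(M₂ − M₁)) = 10^(0.4 × (-5.6087)) = 10^(-2.24348) = 0.0057085.

L₁/L₂ = 0.00571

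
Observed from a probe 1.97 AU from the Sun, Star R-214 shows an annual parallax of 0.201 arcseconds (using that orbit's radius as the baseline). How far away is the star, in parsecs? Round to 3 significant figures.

9.80 pc

With baseline B (in AU) and parallax p (in arcsec), d = B/p parsecs.
d = 1.97 / 0.201 = 9.801 pc.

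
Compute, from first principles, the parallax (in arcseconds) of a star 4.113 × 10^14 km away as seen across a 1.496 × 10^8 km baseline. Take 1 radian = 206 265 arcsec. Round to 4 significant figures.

0.07502 arcsec

θ ≈ B/d = (1.496 × 10^8) / (4.113 × 10^14) = 3.6372 × 10^-7 rad.
In arcseconds: 3.6372 × 10^-7 × 206265 = 0.075023″.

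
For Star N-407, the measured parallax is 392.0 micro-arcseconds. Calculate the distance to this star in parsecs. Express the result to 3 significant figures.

p = 392.0 micro-arcseconds = 0.0003920 arcsec.
d = 1/p = 1/0.0003920 = 2551 pc.

2550 pc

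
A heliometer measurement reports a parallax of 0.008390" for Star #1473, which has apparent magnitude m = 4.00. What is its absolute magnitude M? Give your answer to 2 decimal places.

M = -1.38

d = 1/p = 1/0.008390″ = 119.19 pc.
m − M = 5 log₁₀(119.19) − 5 = 10.3812 − 5 = 5.3812.
M = m − (m − M) = 4.00 − 5.3812 = -1.38.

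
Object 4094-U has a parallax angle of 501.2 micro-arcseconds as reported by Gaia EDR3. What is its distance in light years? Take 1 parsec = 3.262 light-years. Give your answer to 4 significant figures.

p = 501.2 micro-arcseconds = 0.0005012 arcsec.
d = 1/p = 1/0.0005012 = 1995.2 pc.
In light-years: 1995.2 × 3.262 = 6508.3 ly.

6508 light years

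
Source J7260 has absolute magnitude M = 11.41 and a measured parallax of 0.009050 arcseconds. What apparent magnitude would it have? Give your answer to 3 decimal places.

d = 1/p = 1/0.009050″ = 110.5 pc.
m − M = 5 log₁₀ d − 5 = 5 log₁₀(110.5) − 5 = 10.2168 − 5 = 5.2168.
m = M + (m − M) = 11.41 + 5.2168 = 16.627.

m = 16.627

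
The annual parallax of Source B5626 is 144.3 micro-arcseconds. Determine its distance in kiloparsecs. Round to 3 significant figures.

6.93 kpc

p = 144.3 micro-arcseconds = 0.0001443 arcsec.
d = 1/p = 1/0.0001443 = 6930 pc.
= 6.93 kpc.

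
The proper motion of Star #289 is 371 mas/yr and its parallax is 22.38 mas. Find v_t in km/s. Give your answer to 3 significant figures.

d = 1/p = 1/0.02238″ = 44.683 pc.
μ = 371 mas/yr = 0.371 ″/yr.
v_t = 4.74 × μ × d = 4.74 × 0.371 × 44.683 = 78.577 km/s.

78.6 km/s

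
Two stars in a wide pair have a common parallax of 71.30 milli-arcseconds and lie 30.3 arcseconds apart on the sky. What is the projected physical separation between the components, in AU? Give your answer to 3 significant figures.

d = 1/p = 1/0.07130″ = 14.025 pc.
At distance d (pc), an angle of θ arcsec spans θ·d AU: s = 30.3 × 14.025 = 424.96 AU.

425 AU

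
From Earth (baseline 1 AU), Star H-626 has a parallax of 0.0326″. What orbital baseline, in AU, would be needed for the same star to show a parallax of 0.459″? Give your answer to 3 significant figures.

14.1 AU

Parallax scales linearly with baseline: p ∝ B, so B = p_target / p_Earth × 1 AU.
B = 0.459 / 0.0326 = 14.08 AU.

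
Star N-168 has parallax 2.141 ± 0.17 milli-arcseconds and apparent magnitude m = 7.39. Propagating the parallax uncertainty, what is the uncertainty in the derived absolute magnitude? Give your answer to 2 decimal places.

σ_M = 0.17 mag

M = m − 5 log₁₀ d + 5 = m + 5 log₁₀ p + 5, so ∂M/∂p = 5/(p ln 10).
σ_M = (5/ln 10) · (σ_p/p) = 2.1715 × 0.17/2.141 = 2.1715 × 0.079402 = 0.17242.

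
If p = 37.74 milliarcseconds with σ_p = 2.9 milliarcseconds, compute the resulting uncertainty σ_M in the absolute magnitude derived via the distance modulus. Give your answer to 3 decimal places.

M = m − 5 log₁₀ d + 5 = m + 5 log₁₀ p + 5, so ∂M/∂p = 5/(p ln 10).
σ_M = (5/ln 10) · (σ_p/p) = 2.1715 × 2.9/37.74 = 2.1715 × 0.076842 = 0.16686.

σ_M = 0.167 mag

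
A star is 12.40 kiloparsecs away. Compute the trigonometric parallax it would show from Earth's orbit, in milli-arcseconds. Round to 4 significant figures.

0.08065 mas

d = 12.40 kpc = 12400 pc.
p = 1/d = 1/12400 = 0.000080645 arcsec.
= 0.000080645 × 1000 = 0.080645 mas.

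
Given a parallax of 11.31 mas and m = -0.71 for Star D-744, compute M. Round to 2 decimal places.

M = -5.44

d = 1/p = 1/0.01131″ = 88.417 pc.
m − M = 5 log₁₀(88.417) − 5 = 9.7327 − 5 = 4.7327.
M = m − (m − M) = -0.71 − 4.7327 = -5.44.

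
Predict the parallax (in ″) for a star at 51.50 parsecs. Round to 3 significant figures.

0.0194 ″

p = 1/d = 1/51.5 = 0.019417 arcsec.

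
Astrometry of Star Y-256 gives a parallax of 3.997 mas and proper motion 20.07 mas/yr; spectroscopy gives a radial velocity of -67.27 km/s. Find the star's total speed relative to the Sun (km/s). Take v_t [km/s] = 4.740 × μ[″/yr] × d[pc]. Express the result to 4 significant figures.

d = 1/p = 1/0.003997″ = 250.19 pc.
μ = 20.07 mas/yr = 0.02007 ″/yr.
v_t = 4.740 μ d = 4.740 × 0.02007 × 250.19 = 23.801 km/s.
v = √(v_r² + v_t²) = √((-67.27)² + 23.801²) = √5091.74 = 71.356 km/s.

71.36 km/s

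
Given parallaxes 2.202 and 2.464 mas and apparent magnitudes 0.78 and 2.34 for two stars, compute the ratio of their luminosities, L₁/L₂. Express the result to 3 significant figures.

L₁/L₂ = 5.27

d₁ = 1/p₁ = 1/0.002202″ = 454.13 pc; d₂ = 1/p₂ = 1/0.002464″ = 405.84 pc.
M₁ = m₁ − 5 log₁₀ d₁ + 5 = 0.78 − 13.2859 + 5 = -7.5059.
M₂ = 2.34 − 13.0418 + 5 = -5.7018.
L₁/L₂ = 10^(0.4(M₂ − M₁)) = 10^(0.4 × 1.8041) = 10^0.72164 = 5.2679.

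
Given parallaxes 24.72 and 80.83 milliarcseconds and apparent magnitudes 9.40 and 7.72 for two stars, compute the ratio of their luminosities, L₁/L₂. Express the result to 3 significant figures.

L₁/L₂ = 2.28

d₁ = 1/p₁ = 1/0.02472″ = 40.453 pc; d₂ = 1/p₂ = 1/0.08083″ = 12.372 pc.
M₁ = m₁ − 5 log₁₀ d₁ + 5 = 9.40 − 8.0348 + 5 = 6.3652.
M₂ = 7.72 − 5.4622 + 5 = 7.2578.
L₁/L₂ = 10^(0.4(M₂ − M₁)) = 10^(0.4 × 0.8926) = 10^0.35704 = 2.2753.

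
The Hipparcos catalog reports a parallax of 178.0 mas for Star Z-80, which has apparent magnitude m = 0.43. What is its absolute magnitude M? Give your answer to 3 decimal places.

M = 1.682

d = 1/p = 1/0.1780″ = 5.618 pc.
m − M = 5 log₁₀(5.618) − 5 = 3.7479 − 5 = -1.2521.
M = m − (m − M) = 0.43 − (-1.2521) = 1.682.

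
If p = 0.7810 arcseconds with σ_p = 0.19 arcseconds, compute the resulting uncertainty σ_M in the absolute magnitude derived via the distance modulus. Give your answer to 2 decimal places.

M = m − 5 log₁₀ d + 5 = m + 5 log₁₀ p + 5, so ∂M/∂p = 5/(p ln 10).
σ_M = (5/ln 10) · (σ_p/p) = 2.1715 × 0.19/0.7810 = 2.1715 × 0.24328 = 0.52828.

σ_M = 0.53 mag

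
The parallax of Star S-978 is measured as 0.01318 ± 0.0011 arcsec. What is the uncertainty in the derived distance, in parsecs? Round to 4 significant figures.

6.332 pc

d = 1/p, so σ_d = σ_p / p².
σ_d = 0.00110 / (0.01318)² = 0.00110 / 0.00017371 = 6.3324 pc.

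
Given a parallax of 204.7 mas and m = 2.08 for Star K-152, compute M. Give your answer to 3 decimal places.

M = 3.636

d = 1/p = 1/0.2047″ = 4.8852 pc.
m − M = 5 log₁₀(4.8852) − 5 = 3.4444 − 5 = -1.5556.
M = m − (m − M) = 2.08 − (-1.5556) = 3.636.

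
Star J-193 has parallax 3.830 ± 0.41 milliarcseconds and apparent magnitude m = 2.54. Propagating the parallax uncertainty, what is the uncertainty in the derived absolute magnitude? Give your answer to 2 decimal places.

M = m − 5 log₁₀ d + 5 = m + 5 log₁₀ p + 5, so ∂M/∂p = 5/(p ln 10).
σ_M = (5/ln 10) · (σ_p/p) = 2.1715 × 0.41/3.830 = 2.1715 × 0.10705 = 0.23246.

σ_M = 0.23 mag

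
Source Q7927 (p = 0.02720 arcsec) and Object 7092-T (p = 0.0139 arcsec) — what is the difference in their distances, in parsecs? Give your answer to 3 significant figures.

d_A = 1/0.02720″ = 36.765 pc; d_B = 1/0.01390″ = 71.942 pc.
|d_B − d_A| = |71.942 − 36.765| = 35.177 pc.

35.2 pc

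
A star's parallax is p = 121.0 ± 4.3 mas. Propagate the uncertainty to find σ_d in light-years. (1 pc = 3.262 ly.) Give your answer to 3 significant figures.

0.958 ly

d = 1/p, so σ_d = σ_p / p².
σ_d = 0.00430 / (0.1210)² = 0.00430 / 0.014641 = 0.2937 pc = 0.2937 × 3.262 ly = 0.95805 ly.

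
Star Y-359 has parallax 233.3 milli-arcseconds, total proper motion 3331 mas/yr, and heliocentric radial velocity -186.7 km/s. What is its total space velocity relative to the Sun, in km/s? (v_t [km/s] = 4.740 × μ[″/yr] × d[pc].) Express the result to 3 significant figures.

d = 1/p = 1/0.2333″ = 4.2863 pc.
μ = 3331 mas/yr = 3.331 ″/yr.
v_t = 4.740 μ d = 4.740 × 3.331 × 4.2863 = 67.676 km/s.
v = √(v_r² + v_t²) = √((-186.7)² + 67.676²) = √39436.9 = 198.59 km/s.

199 km/s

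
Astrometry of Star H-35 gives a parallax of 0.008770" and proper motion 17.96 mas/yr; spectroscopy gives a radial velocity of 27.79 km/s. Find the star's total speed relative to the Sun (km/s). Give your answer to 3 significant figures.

29.4 km/s

d = 1/p = 1/0.008770″ = 114.03 pc.
μ = 17.96 mas/yr = 0.01796 ″/yr.
v_t = 4.740 μ d = 4.740 × 0.01796 × 114.03 = 9.7074 km/s.
v = √(v_r² + v_t²) = √(27.79² + 9.7074²) = √866.518 = 29.437 km/s.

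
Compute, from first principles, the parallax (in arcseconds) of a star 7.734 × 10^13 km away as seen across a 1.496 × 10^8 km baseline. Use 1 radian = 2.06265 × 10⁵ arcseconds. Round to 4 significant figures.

θ ≈ B/d = (1.496 × 10^8) / (7.734 × 10^13) = 1.9343 × 10^-6 rad.
In arcseconds: 1.9343 × 10^-6 × 206265 = 0.39898″.

0.3990 arcsec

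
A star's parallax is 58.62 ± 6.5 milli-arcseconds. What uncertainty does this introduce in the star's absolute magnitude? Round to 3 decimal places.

M = m − 5 log₁₀ d + 5 = m + 5 log₁₀ p + 5, so ∂M/∂p = 5/(p ln 10).
σ_M = (5/ln 10) · (σ_p/p) = 2.1715 × 6.5/58.62 = 2.1715 × 0.11088 = 0.24078.

σ_M = 0.241 mag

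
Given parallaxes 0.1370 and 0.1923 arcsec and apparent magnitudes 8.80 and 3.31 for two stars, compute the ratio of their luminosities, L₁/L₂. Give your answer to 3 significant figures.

L₁/L₂ = 0.0125

d₁ = 1/p₁ = 1/0.1370″ = 7.2993 pc; d₂ = 1/p₂ = 1/0.1923″ = 5.2002 pc.
M₁ = m₁ − 5 log₁₀ d₁ + 5 = 8.80 − 4.3164 + 5 = 9.4836.
M₂ = 3.31 − 3.5801 + 5 = 4.7299.
L₁/L₂ = 10^(0.4(M₂ − M₁)) = 10^(0.4 × (-4.7537)) = 10^(-1.90148) = 0.012546.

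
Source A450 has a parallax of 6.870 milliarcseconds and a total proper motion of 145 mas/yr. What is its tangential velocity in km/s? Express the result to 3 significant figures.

100 km/s

d = 1/p = 1/0.006870″ = 145.56 pc.
μ = 145 mas/yr = 0.145 ″/yr.
v_t = 4.74 × μ × d = 4.74 × 0.145 × 145.56 = 100.04 km/s.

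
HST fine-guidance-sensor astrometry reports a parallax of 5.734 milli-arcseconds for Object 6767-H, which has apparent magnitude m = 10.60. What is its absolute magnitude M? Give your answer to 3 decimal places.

d = 1/p = 1/0.005734″ = 174.4 pc.
m − M = 5 log₁₀(174.4) − 5 = 11.2077 − 5 = 6.2077.
M = m − (m − M) = 10.60 − 6.2077 = 4.392.

M = 4.392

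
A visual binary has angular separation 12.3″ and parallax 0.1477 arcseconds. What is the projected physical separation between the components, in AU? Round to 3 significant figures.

d = 1/p = 1/0.1477″ = 6.7705 pc.
At distance d (pc), an angle of θ arcsec spans θ·d AU: s = 12.3 × 6.7705 = 83.277 AU.

83.3 AU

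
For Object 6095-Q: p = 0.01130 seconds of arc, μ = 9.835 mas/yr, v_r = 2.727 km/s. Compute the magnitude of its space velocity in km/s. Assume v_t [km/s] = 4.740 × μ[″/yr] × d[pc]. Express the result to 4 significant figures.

4.945 km/s

d = 1/p = 1/0.01130″ = 88.496 pc.
μ = 9.835 mas/yr = 0.009835 ″/yr.
v_t = 4.740 μ d = 4.740 × 0.009835 × 88.496 = 4.1255 km/s.
v = √(v_r² + v_t²) = √(2.727² + 4.1255²) = √24.4563 = 4.9453 km/s.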